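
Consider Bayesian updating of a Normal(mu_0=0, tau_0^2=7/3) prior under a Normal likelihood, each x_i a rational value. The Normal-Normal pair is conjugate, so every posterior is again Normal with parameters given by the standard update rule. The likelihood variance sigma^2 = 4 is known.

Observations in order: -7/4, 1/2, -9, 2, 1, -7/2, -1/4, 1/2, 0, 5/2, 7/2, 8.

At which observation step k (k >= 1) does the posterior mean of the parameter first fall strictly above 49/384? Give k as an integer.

k = 12

obs 1: x=-7/4 → posterior Normal(-49/76, 28/19)
obs 2: x=1/2 → posterior Normal(-35/104, 14/13)
obs 3: x=-9 → posterior Normal(-287/132, 28/33)
obs 4: x=2 → posterior Normal(-231/160, 7/10)
obs 5: x=1 → posterior Normal(-203/188, 28/47)
obs 6: x=-7/2 → posterior Normal(-301/216, 14/27)
obs 7: x=-1/4 → posterior Normal(-77/61, 28/61)
obs 8: x=1/2 → posterior Normal(-147/136, 7/17)
obs 9: x=0 → posterior Normal(-49/50, 28/75)
obs 10: x=5/2 → posterior Normal(-28/41, 14/41)
obs 11: x=7/2 → posterior Normal(-63/178, 28/89)
obs 12: x=8 → posterior Normal(49/192, 7/24)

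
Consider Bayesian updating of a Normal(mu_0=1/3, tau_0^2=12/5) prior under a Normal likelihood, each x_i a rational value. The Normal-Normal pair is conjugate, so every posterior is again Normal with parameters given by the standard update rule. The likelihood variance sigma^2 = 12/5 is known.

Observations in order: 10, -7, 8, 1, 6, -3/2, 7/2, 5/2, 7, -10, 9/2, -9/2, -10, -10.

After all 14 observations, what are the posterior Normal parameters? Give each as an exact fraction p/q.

mu_0=-1/90, tau_0^2=4/25

obs 1: x=10 → posterior Normal(31/6, 6/5)
obs 2: x=-7 → posterior Normal(10/9, 4/5)
obs 3: x=8 → posterior Normal(17/6, 3/5)
obs 4: x=1 → posterior Normal(37/15, 12/25)
obs 5: x=6 → posterior Normal(55/18, 2/5)
obs 6: x=-3/2 → posterior Normal(101/42, 12/35)
obs 7: x=7/2 → posterior Normal(61/24, 3/10)
obs 8: x=5/2 → posterior Normal(137/54, 4/15)
obs 9: x=7 → posterior Normal(179/60, 6/25)
obs 10: x=-10 → posterior Normal(119/66, 12/55)
obs 11: x=9/2 → posterior Normal(73/36, 1/5)
obs 12: x=-9/2 → posterior Normal(119/78, 12/65)
obs 13: x=-10 → posterior Normal(59/84, 6/35)
obs 14: x=-10 → posterior Normal(-1/90, 4/25)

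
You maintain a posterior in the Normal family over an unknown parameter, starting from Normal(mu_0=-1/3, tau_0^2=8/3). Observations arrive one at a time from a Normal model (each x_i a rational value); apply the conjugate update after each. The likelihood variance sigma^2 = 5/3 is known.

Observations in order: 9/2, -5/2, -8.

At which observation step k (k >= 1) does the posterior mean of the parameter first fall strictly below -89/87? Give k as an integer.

k = 3

obs 1: x=9/2 → posterior Normal(103/39, 40/39)
obs 2: x=-5/2 → posterior Normal(43/63, 40/63)
obs 3: x=-8 → posterior Normal(-149/87, 40/87)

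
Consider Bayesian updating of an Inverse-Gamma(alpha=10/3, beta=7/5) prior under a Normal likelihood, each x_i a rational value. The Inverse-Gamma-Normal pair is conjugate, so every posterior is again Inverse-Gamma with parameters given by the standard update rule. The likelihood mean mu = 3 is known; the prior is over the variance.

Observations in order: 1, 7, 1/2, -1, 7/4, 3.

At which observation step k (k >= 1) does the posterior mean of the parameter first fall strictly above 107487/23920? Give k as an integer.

obs 1: x=1 → posterior Inverse-Gamma(23/6, 17/5)
obs 2: x=7 → posterior Inverse-Gamma(13/3, 57/5)
obs 3: x=1/2 → posterior Inverse-Gamma(29/6, 581/40)
obs 4: x=-1 → posterior Inverse-Gamma(16/3, 901/40)
obs 5: x=7/4 → posterior Inverse-Gamma(35/6, 3729/160)
obs 6: x=3 → posterior Inverse-Gamma(19/3, 3729/160)

k = 4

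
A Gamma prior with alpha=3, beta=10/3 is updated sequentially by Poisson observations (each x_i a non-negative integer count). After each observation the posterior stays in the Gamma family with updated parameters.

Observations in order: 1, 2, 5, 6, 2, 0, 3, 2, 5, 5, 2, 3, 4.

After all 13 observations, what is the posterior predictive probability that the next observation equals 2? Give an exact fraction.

obs 1: x=1 → posterior Gamma(4, 13/3)
obs 2: x=2 → posterior Gamma(6, 16/3)
obs 3: x=5 → posterior Gamma(11, 19/3)
obs 4: x=6 → posterior Gamma(17, 22/3)
obs 5: x=2 → posterior Gamma(19, 25/3)
obs 6: x=0 → posterior Gamma(19, 28/3)
obs 7: x=3 → posterior Gamma(22, 31/3)
obs 8: x=2 → posterior Gamma(24, 34/3)
obs 9: x=5 → posterior Gamma(29, 37/3)
obs 10: x=5 → posterior Gamma(34, 40/3)
obs 11: x=2 → posterior Gamma(36, 43/3)
obs 12: x=3 → posterior Gamma(39, 46/3)
obs 13: x=4 → posterior Gamma(43, 49/3)

20301825538952388936989137617476754206588462529247877967271723884263166095793/83008098975218957761200344417063826092423153741458157712901055608043828412416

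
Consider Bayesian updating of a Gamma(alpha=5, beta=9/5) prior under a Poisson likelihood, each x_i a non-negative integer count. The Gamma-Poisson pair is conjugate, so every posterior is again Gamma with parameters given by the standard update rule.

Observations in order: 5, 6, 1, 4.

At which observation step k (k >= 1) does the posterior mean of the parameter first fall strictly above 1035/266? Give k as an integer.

k = 2

obs 1: x=5 → posterior Gamma(10, 14/5)
obs 2: x=6 → posterior Gamma(16, 19/5)
obs 3: x=1 → posterior Gamma(17, 24/5)
obs 4: x=4 → posterior Gamma(21, 29/5)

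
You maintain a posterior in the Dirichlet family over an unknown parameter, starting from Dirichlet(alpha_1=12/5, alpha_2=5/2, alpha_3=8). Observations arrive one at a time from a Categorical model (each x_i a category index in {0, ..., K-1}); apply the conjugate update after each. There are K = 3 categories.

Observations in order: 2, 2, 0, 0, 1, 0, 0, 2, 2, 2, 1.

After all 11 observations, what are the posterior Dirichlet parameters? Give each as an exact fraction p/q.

alpha_1=32/5, alpha_2=9/2, alpha_3=13

obs 1: x=2 → posterior Dirichlet(12/5, 5/2, 9)
obs 2: x=2 → posterior Dirichlet(12/5, 5/2, 10)
obs 3: x=0 → posterior Dirichlet(17/5, 5/2, 10)
obs 4: x=0 → posterior Dirichlet(22/5, 5/2, 10)
obs 5: x=1 → posterior Dirichlet(22/5, 7/2, 10)
obs 6: x=0 → posterior Dirichlet(27/5, 7/2, 10)
obs 7: x=0 → posterior Dirichlet(32/5, 7/2, 10)
obs 8: x=2 → posterior Dirichlet(32/5, 7/2, 11)
obs 9: x=2 → posterior Dirichlet(32/5, 7/2, 12)
obs 10: x=2 → posterior Dirichlet(32/5, 7/2, 13)
obs 11: x=1 → posterior Dirichlet(32/5, 9/2, 13)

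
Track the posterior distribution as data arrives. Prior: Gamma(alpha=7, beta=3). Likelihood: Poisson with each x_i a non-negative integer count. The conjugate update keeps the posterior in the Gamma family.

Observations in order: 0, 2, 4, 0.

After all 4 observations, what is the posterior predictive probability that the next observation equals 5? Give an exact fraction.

149887299099629/4503599627370496

obs 1: x=0 → posterior Gamma(7, 4)
obs 2: x=2 → posterior Gamma(9, 5)
obs 3: x=4 → posterior Gamma(13, 6)
obs 4: x=0 → posterior Gamma(13, 7)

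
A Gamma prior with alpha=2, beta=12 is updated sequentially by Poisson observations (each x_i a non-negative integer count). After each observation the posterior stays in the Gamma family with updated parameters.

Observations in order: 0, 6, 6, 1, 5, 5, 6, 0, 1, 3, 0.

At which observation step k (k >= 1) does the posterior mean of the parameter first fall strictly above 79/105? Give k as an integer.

k = 3

obs 1: x=0 → posterior Gamma(2, 13)
obs 2: x=6 → posterior Gamma(8, 14)
obs 3: x=6 → posterior Gamma(14, 15)
obs 4: x=1 → posterior Gamma(15, 16)
obs 5: x=5 → posterior Gamma(20, 17)
obs 6: x=5 → posterior Gamma(25, 18)
obs 7: x=6 → posterior Gamma(31, 19)
obs 8: x=0 → posterior Gamma(31, 20)
obs 9: x=1 → posterior Gamma(32, 21)
obs 10: x=3 → posterior Gamma(35, 22)
obs 11: x=0 → posterior Gamma(35, 23)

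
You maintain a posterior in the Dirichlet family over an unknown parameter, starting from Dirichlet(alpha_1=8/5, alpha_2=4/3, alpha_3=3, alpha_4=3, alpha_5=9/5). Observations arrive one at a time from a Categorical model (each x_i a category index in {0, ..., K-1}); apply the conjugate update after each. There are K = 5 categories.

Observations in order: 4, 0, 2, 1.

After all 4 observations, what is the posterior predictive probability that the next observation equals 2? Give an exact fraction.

obs 1: x=4 → posterior Dirichlet(8/5, 4/3, 3, 3, 14/5)
obs 2: x=0 → posterior Dirichlet(13/5, 4/3, 3, 3, 14/5)
obs 3: x=2 → posterior Dirichlet(13/5, 4/3, 4, 3, 14/5)
obs 4: x=1 → posterior Dirichlet(13/5, 7/3, 4, 3, 14/5)

60/221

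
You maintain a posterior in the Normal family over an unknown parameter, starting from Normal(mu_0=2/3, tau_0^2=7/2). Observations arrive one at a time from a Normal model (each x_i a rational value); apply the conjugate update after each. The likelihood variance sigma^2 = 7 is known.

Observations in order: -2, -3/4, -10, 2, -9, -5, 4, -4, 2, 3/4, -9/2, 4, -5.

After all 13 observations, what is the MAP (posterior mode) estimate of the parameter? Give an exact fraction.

obs 1: x=-2 → posterior Normal(-2/9, 7/3)
obs 2: x=-3/4 → posterior Normal(-17/48, 7/4)
obs 3: x=-10 → posterior Normal(-137/60, 7/5)
obs 4: x=2 → posterior Normal(-113/72, 7/6)
obs 5: x=-9 → posterior Normal(-221/84, 1)
obs 6: x=-5 → posterior Normal(-281/96, 7/8)
obs 7: x=4 → posterior Normal(-233/108, 7/9)
obs 8: x=-4 → posterior Normal(-281/120, 7/10)
obs 9: x=2 → posterior Normal(-257/132, 7/11)
obs 10: x=3/4 → posterior Normal(-31/18, 7/12)
obs 11: x=-9/2 → posterior Normal(-151/78, 7/13)
obs 12: x=4 → posterior Normal(-127/84, 1/2)
obs 13: x=-5 → posterior Normal(-157/90, 7/15)

-157/90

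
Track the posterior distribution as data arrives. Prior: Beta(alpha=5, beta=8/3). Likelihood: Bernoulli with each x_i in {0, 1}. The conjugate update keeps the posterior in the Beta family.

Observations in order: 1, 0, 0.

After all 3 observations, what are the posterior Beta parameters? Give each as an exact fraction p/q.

alpha=6, beta=14/3

obs 1: x=1 → posterior Beta(6, 8/3)
obs 2: x=0 → posterior Beta(6, 11/3)
obs 3: x=0 → posterior Beta(6, 14/3)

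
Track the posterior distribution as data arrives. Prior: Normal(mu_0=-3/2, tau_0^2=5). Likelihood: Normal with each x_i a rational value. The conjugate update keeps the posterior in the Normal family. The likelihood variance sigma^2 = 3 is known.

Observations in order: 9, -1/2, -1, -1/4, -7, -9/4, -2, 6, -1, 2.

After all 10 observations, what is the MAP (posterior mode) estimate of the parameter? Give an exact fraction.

21/106

obs 1: x=9 → posterior Normal(81/16, 15/8)
obs 2: x=-1/2 → posterior Normal(38/13, 15/13)
obs 3: x=-1 → posterior Normal(11/6, 5/6)
obs 4: x=-1/4 → posterior Normal(127/92, 15/23)
obs 5: x=-7 → posterior Normal(-13/112, 15/28)
obs 6: x=-9/4 → posterior Normal(-29/66, 5/11)
obs 7: x=-2 → posterior Normal(-49/76, 15/38)
obs 8: x=6 → posterior Normal(11/86, 15/43)
obs 9: x=-1 → posterior Normal(1/96, 5/16)
obs 10: x=2 → posterior Normal(21/106, 15/53)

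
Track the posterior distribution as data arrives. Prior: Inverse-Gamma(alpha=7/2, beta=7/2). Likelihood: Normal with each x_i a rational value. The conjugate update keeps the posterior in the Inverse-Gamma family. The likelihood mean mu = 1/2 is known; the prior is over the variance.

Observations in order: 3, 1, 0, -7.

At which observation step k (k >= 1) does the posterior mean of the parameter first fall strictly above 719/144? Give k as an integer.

obs 1: x=3 → posterior Inverse-Gamma(4, 53/8)
obs 2: x=1 → posterior Inverse-Gamma(9/2, 27/4)
obs 3: x=0 → posterior Inverse-Gamma(5, 55/8)
obs 4: x=-7 → posterior Inverse-Gamma(11/2, 35)

k = 4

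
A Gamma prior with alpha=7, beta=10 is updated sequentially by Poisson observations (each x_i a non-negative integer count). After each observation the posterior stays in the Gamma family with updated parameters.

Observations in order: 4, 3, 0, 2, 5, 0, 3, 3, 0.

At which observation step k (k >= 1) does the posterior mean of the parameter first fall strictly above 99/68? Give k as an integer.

k = 8

obs 1: x=4 → posterior Gamma(11, 11)
obs 2: x=3 → posterior Gamma(14, 12)
obs 3: x=0 → posterior Gamma(14, 13)
obs 4: x=2 → posterior Gamma(16, 14)
obs 5: x=5 → posterior Gamma(21, 15)
obs 6: x=0 → posterior Gamma(21, 16)
obs 7: x=3 → posterior Gamma(24, 17)
obs 8: x=3 → posterior Gamma(27, 18)
obs 9: x=0 → posterior Gamma(27, 19)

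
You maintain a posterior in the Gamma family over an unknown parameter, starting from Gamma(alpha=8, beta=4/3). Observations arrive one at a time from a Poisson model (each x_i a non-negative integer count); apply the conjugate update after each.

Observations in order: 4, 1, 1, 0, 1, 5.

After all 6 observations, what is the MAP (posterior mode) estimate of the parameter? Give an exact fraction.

obs 1: x=4 → posterior Gamma(12, 7/3)
obs 2: x=1 → posterior Gamma(13, 10/3)
obs 3: x=1 → posterior Gamma(14, 13/3)
obs 4: x=0 → posterior Gamma(14, 16/3)
obs 5: x=1 → posterior Gamma(15, 19/3)
obs 6: x=5 → posterior Gamma(20, 22/3)

57/22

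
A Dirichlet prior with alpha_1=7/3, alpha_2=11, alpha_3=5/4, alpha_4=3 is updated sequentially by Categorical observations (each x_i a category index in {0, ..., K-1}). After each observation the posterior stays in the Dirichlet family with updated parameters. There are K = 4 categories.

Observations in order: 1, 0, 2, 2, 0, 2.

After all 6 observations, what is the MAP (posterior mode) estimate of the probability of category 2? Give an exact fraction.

obs 1: x=1 → posterior Dirichlet(7/3, 12, 5/4, 3)
obs 2: x=0 → posterior Dirichlet(10/3, 12, 5/4, 3)
obs 3: x=2 → posterior Dirichlet(10/3, 12, 9/4, 3)
obs 4: x=2 → posterior Dirichlet(10/3, 12, 13/4, 3)
obs 5: x=0 → posterior Dirichlet(13/3, 12, 13/4, 3)
obs 6: x=2 → posterior Dirichlet(13/3, 12, 17/4, 3)

39/235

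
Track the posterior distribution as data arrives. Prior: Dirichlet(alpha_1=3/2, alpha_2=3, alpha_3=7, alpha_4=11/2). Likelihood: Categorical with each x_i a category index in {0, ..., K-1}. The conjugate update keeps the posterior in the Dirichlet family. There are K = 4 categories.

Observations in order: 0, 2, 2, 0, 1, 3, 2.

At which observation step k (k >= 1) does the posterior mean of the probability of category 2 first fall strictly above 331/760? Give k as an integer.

obs 1: x=0 → posterior Dirichlet(5/2, 3, 7, 11/2)
obs 2: x=2 → posterior Dirichlet(5/2, 3, 8, 11/2)
obs 3: x=2 → posterior Dirichlet(5/2, 3, 9, 11/2)
obs 4: x=0 → posterior Dirichlet(7/2, 3, 9, 11/2)
obs 5: x=1 → posterior Dirichlet(7/2, 4, 9, 11/2)
obs 6: x=3 → posterior Dirichlet(7/2, 4, 9, 13/2)
obs 7: x=2 → posterior Dirichlet(7/2, 4, 10, 13/2)

k = 3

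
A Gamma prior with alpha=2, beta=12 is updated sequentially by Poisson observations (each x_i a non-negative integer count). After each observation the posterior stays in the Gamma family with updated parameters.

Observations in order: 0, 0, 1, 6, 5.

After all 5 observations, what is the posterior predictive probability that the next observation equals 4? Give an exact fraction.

obs 1: x=0 → posterior Gamma(2, 13)
obs 2: x=0 → posterior Gamma(2, 14)
obs 3: x=1 → posterior Gamma(3, 15)
obs 4: x=6 → posterior Gamma(9, 16)
obs 5: x=5 → posterior Gamma(14, 17)

100184806802843552755/9836602018824134393856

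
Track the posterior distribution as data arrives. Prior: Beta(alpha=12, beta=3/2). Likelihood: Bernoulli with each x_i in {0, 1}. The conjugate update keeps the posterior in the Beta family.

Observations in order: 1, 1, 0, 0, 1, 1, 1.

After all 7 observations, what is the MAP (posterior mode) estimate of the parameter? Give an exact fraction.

obs 1: x=1 → posterior Beta(13, 3/2)
obs 2: x=1 → posterior Beta(14, 3/2)
obs 3: x=0 → posterior Beta(14, 5/2)
obs 4: x=0 → posterior Beta(14, 7/2)
obs 5: x=1 → posterior Beta(15, 7/2)
obs 6: x=1 → posterior Beta(16, 7/2)
obs 7: x=1 → posterior Beta(17, 7/2)

32/37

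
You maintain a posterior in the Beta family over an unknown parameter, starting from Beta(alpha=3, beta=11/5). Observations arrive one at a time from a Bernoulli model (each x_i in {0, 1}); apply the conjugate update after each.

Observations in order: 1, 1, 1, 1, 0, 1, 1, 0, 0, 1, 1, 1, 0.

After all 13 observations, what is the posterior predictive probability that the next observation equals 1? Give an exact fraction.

60/91

obs 1: x=1 → posterior Beta(4, 11/5)
obs 2: x=1 → posterior Beta(5, 11/5)
obs 3: x=1 → posterior Beta(6, 11/5)
obs 4: x=1 → posterior Beta(7, 11/5)
obs 5: x=0 → posterior Beta(7, 16/5)
obs 6: x=1 → posterior Beta(8, 16/5)
obs 7: x=1 → posterior Beta(9, 16/5)
obs 8: x=0 → posterior Beta(9, 21/5)
obs 9: x=0 → posterior Beta(9, 26/5)
obs 10: x=1 → posterior Beta(10, 26/5)
obs 11: x=1 → posterior Beta(11, 26/5)
obs 12: x=1 → posterior Beta(12, 26/5)
obs 13: x=0 → posterior Beta(12, 31/5)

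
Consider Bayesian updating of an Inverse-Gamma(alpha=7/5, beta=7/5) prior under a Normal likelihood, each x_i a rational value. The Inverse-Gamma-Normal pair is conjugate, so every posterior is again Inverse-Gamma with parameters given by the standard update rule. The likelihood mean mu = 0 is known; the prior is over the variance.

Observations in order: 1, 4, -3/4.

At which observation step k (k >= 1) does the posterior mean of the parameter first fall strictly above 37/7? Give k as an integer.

k = 2

obs 1: x=1 → posterior Inverse-Gamma(19/10, 19/10)
obs 2: x=4 → posterior Inverse-Gamma(12/5, 99/10)
obs 3: x=-3/4 → posterior Inverse-Gamma(29/10, 1629/160)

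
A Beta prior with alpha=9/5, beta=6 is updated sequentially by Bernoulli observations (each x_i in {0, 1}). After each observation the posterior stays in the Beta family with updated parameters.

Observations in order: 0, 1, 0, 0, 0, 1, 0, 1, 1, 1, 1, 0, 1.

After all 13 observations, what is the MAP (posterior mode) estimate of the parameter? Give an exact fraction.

obs 1: x=0 → posterior Beta(9/5, 7)
obs 2: x=1 → posterior Beta(14/5, 7)
obs 3: x=0 → posterior Beta(14/5, 8)
obs 4: x=0 → posterior Beta(14/5, 9)
obs 5: x=0 → posterior Beta(14/5, 10)
obs 6: x=1 → posterior Beta(19/5, 10)
obs 7: x=0 → posterior Beta(19/5, 11)
obs 8: x=1 → posterior Beta(24/5, 11)
obs 9: x=1 → posterior Beta(29/5, 11)
obs 10: x=1 → posterior Beta(34/5, 11)
obs 11: x=1 → posterior Beta(39/5, 11)
obs 12: x=0 → posterior Beta(39/5, 12)
obs 13: x=1 → posterior Beta(44/5, 12)

39/94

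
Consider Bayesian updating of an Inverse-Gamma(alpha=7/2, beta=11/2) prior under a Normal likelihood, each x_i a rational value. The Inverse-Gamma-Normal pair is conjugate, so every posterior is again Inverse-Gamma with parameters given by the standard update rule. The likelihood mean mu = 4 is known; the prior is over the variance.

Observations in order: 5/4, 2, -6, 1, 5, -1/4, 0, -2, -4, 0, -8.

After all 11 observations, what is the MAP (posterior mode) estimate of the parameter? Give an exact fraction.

3413/160

obs 1: x=5/4 → posterior Inverse-Gamma(4, 297/32)
obs 2: x=2 → posterior Inverse-Gamma(9/2, 361/32)
obs 3: x=-6 → posterior Inverse-Gamma(5, 1961/32)
obs 4: x=1 → posterior Inverse-Gamma(11/2, 2105/32)
obs 5: x=5 → posterior Inverse-Gamma(6, 2121/32)
obs 6: x=-1/4 → posterior Inverse-Gamma(13/2, 1205/16)
obs 7: x=0 → posterior Inverse-Gamma(7, 1333/16)
obs 8: x=-2 → posterior Inverse-Gamma(15/2, 1621/16)
obs 9: x=-4 → posterior Inverse-Gamma(8, 2133/16)
obs 10: x=0 → posterior Inverse-Gamma(17/2, 2261/16)
obs 11: x=-8 → posterior Inverse-Gamma(9, 3413/16)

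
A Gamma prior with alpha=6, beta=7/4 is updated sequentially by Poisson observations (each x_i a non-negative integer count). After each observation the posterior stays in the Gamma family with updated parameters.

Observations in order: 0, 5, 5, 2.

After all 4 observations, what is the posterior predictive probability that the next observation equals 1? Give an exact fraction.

25953207279161986282402952/174449211009120179071170507

obs 1: x=0 → posterior Gamma(6, 11/4)
obs 2: x=5 → posterior Gamma(11, 15/4)
obs 3: x=5 → posterior Gamma(16, 19/4)
obs 4: x=2 → posterior Gamma(18, 23/4)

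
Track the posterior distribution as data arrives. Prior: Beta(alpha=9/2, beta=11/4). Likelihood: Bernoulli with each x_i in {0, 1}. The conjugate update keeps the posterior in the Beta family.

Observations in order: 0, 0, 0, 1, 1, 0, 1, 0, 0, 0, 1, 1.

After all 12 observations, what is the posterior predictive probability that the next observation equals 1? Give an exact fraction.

obs 1: x=0 → posterior Beta(9/2, 15/4)
obs 2: x=0 → posterior Beta(9/2, 19/4)
obs 3: x=0 → posterior Beta(9/2, 23/4)
obs 4: x=1 → posterior Beta(11/2, 23/4)
obs 5: x=1 → posterior Beta(13/2, 23/4)
obs 6: x=0 → posterior Beta(13/2, 27/4)
obs 7: x=1 → posterior Beta(15/2, 27/4)
obs 8: x=0 → posterior Beta(15/2, 31/4)
obs 9: x=0 → posterior Beta(15/2, 35/4)
obs 10: x=0 → posterior Beta(15/2, 39/4)
obs 11: x=1 → posterior Beta(17/2, 39/4)
obs 12: x=1 → posterior Beta(19/2, 39/4)

38/77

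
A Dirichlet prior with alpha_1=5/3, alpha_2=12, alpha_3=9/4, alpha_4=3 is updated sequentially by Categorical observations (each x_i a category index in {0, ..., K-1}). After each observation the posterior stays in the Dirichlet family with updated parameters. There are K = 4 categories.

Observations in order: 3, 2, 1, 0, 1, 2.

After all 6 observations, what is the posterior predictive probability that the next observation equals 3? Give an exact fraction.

48/299

obs 1: x=3 → posterior Dirichlet(5/3, 12, 9/4, 4)
obs 2: x=2 → posterior Dirichlet(5/3, 12, 13/4, 4)
obs 3: x=1 → posterior Dirichlet(5/3, 13, 13/4, 4)
obs 4: x=0 → posterior Dirichlet(8/3, 13, 13/4, 4)
obs 5: x=1 → posterior Dirichlet(8/3, 14, 13/4, 4)
obs 6: x=2 → posterior Dirichlet(8/3, 14, 17/4, 4)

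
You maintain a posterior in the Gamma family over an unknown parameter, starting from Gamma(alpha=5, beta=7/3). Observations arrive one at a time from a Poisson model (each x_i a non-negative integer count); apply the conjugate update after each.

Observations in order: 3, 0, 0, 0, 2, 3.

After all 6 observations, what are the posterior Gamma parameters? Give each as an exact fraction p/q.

alpha=13, beta=25/3

obs 1: x=3 → posterior Gamma(8, 10/3)
obs 2: x=0 → posterior Gamma(8, 13/3)
obs 3: x=0 → posterior Gamma(8, 16/3)
obs 4: x=0 → posterior Gamma(8, 19/3)
obs 5: x=2 → posterior Gamma(10, 22/3)
obs 6: x=3 → posterior Gamma(13, 25/3)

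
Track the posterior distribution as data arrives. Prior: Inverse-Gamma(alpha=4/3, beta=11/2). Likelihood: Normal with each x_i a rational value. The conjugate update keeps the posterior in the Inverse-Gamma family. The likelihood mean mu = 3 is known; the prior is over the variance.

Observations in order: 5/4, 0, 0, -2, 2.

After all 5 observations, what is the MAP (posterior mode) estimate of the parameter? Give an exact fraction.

2787/464

obs 1: x=5/4 → posterior Inverse-Gamma(11/6, 225/32)
obs 2: x=0 → posterior Inverse-Gamma(7/3, 369/32)
obs 3: x=0 → posterior Inverse-Gamma(17/6, 513/32)
obs 4: x=-2 → posterior Inverse-Gamma(10/3, 913/32)
obs 5: x=2 → posterior Inverse-Gamma(23/6, 929/32)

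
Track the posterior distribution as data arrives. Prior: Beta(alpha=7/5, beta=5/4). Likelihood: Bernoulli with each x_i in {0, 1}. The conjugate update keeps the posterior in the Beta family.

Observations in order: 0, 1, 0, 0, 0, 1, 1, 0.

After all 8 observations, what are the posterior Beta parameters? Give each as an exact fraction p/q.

alpha=22/5, beta=25/4

obs 1: x=0 → posterior Beta(7/5, 9/4)
obs 2: x=1 → posterior Beta(12/5, 9/4)
obs 3: x=0 → posterior Beta(12/5, 13/4)
obs 4: x=0 → posterior Beta(12/5, 17/4)
obs 5: x=0 → posterior Beta(12/5, 21/4)
obs 6: x=1 → posterior Beta(17/5, 21/4)
obs 7: x=1 → posterior Beta(22/5, 21/4)
obs 8: x=0 → posterior Beta(22/5, 25/4)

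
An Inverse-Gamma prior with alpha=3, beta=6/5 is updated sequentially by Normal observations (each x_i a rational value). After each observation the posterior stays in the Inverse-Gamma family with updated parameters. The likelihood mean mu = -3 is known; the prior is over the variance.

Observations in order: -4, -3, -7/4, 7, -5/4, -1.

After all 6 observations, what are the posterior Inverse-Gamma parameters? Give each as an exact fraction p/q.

obs 1: x=-4 → posterior Inverse-Gamma(7/2, 17/10)
obs 2: x=-3 → posterior Inverse-Gamma(4, 17/10)
obs 3: x=-7/4 → posterior Inverse-Gamma(9/2, 397/160)
obs 4: x=7 → posterior Inverse-Gamma(5, 8397/160)
obs 5: x=-5/4 → posterior Inverse-Gamma(11/2, 4321/80)
obs 6: x=-1 → posterior Inverse-Gamma(6, 4481/80)

alpha=6, beta=4481/80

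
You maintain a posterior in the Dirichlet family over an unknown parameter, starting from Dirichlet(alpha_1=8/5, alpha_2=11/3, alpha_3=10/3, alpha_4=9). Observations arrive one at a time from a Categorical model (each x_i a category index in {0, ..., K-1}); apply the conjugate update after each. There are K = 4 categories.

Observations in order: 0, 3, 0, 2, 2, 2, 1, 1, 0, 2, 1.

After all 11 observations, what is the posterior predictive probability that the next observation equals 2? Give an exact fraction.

10/39

obs 1: x=0 → posterior Dirichlet(13/5, 11/3, 10/3, 9)
obs 2: x=3 → posterior Dirichlet(13/5, 11/3, 10/3, 10)
obs 3: x=0 → posterior Dirichlet(18/5, 11/3, 10/3, 10)
obs 4: x=2 → posterior Dirichlet(18/5, 11/3, 13/3, 10)
obs 5: x=2 → posterior Dirichlet(18/5, 11/3, 16/3, 10)
obs 6: x=2 → posterior Dirichlet(18/5, 11/3, 19/3, 10)
obs 7: x=1 → posterior Dirichlet(18/5, 14/3, 19/3, 10)
obs 8: x=1 → posterior Dirichlet(18/5, 17/3, 19/3, 10)
obs 9: x=0 → posterior Dirichlet(23/5, 17/3, 19/3, 10)
obs 10: x=2 → posterior Dirichlet(23/5, 17/3, 22/3, 10)
obs 11: x=1 → posterior Dirichlet(23/5, 20/3, 22/3, 10)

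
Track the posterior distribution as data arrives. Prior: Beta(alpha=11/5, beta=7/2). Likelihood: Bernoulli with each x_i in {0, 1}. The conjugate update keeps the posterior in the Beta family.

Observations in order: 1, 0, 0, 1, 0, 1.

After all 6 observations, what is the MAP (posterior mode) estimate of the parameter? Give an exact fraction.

42/97

obs 1: x=1 → posterior Beta(16/5, 7/2)
obs 2: x=0 → posterior Beta(16/5, 9/2)
obs 3: x=0 → posterior Beta(16/5, 11/2)
obs 4: x=1 → posterior Beta(21/5, 11/2)
obs 5: x=0 → posterior Beta(21/5, 13/2)
obs 6: x=1 → posterior Beta(26/5, 13/2)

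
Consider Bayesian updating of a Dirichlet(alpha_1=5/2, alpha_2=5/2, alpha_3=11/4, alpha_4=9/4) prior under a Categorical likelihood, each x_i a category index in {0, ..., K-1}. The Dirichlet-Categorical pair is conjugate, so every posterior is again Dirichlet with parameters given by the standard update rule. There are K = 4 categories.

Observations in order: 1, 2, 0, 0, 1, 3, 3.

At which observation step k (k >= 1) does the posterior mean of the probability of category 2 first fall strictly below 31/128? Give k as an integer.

k = 6

obs 1: x=1 → posterior Dirichlet(5/2, 7/2, 11/4, 9/4)
obs 2: x=2 → posterior Dirichlet(5/2, 7/2, 15/4, 9/4)
obs 3: x=0 → posterior Dirichlet(7/2, 7/2, 15/4, 9/4)
obs 4: x=0 → posterior Dirichlet(9/2, 7/2, 15/4, 9/4)
obs 5: x=1 → posterior Dirichlet(9/2, 9/2, 15/4, 9/4)
obs 6: x=3 → posterior Dirichlet(9/2, 9/2, 15/4, 13/4)
obs 7: x=3 → posterior Dirichlet(9/2, 9/2, 15/4, 17/4)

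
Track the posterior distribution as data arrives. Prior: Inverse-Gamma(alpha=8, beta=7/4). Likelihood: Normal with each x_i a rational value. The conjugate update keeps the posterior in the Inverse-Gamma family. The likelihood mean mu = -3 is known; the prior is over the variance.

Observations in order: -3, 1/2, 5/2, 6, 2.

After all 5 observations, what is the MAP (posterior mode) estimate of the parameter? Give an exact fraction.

152/23

obs 1: x=-3 → posterior Inverse-Gamma(17/2, 7/4)
obs 2: x=1/2 → posterior Inverse-Gamma(9, 63/8)
obs 3: x=5/2 → posterior Inverse-Gamma(19/2, 23)
obs 4: x=6 → posterior Inverse-Gamma(10, 127/2)
obs 5: x=2 → posterior Inverse-Gamma(21/2, 76)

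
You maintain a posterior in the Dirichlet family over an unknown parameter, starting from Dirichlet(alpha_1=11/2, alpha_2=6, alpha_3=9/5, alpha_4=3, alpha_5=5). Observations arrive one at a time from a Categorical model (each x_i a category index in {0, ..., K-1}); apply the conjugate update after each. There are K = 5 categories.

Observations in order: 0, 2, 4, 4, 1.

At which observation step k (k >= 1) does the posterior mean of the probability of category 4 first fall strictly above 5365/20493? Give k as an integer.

k = 4

obs 1: x=0 → posterior Dirichlet(13/2, 6, 9/5, 3, 5)
obs 2: x=2 → posterior Dirichlet(13/2, 6, 14/5, 3, 5)
obs 3: x=4 → posterior Dirichlet(13/2, 6, 14/5, 3, 6)
obs 4: x=4 → posterior Dirichlet(13/2, 6, 14/5, 3, 7)
obs 5: x=1 → posterior Dirichlet(13/2, 7, 14/5, 3, 7)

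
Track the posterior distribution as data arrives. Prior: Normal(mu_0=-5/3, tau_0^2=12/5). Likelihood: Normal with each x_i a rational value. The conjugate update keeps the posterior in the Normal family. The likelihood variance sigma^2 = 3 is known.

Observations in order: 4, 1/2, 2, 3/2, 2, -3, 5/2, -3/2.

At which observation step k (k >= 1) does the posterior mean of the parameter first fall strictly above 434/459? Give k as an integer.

obs 1: x=4 → posterior Normal(23/27, 4/3)
obs 2: x=1/2 → posterior Normal(29/39, 12/13)
obs 3: x=2 → posterior Normal(53/51, 12/17)
obs 4: x=3/2 → posterior Normal(71/63, 4/7)
obs 5: x=2 → posterior Normal(19/15, 12/25)
obs 6: x=-3 → posterior Normal(59/87, 12/29)
obs 7: x=5/2 → posterior Normal(89/99, 4/11)
obs 8: x=-3/2 → posterior Normal(71/111, 12/37)

k = 3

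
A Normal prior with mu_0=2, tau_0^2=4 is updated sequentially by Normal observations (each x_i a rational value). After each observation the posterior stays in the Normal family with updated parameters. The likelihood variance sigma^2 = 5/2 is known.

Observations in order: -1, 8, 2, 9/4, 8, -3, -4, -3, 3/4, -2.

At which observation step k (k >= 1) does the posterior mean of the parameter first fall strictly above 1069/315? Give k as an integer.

k = 5

obs 1: x=-1 → posterior Normal(2/13, 20/13)
obs 2: x=8 → posterior Normal(22/7, 20/21)
obs 3: x=2 → posterior Normal(82/29, 20/29)
obs 4: x=9/4 → posterior Normal(100/37, 20/37)
obs 5: x=8 → posterior Normal(164/45, 4/9)
obs 6: x=-3 → posterior Normal(140/53, 20/53)
obs 7: x=-4 → posterior Normal(108/61, 20/61)
obs 8: x=-3 → posterior Normal(28/23, 20/69)
obs 9: x=3/4 → posterior Normal(90/77, 20/77)
obs 10: x=-2 → posterior Normal(74/85, 4/17)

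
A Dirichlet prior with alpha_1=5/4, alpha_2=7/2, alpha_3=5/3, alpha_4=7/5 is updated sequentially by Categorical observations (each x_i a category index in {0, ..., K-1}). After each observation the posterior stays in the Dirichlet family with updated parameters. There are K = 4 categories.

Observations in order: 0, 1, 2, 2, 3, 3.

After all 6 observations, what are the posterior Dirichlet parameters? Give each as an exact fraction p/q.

obs 1: x=0 → posterior Dirichlet(9/4, 7/2, 5/3, 7/5)
obs 2: x=1 → posterior Dirichlet(9/4, 9/2, 5/3, 7/5)
obs 3: x=2 → posterior Dirichlet(9/4, 9/2, 8/3, 7/5)
obs 4: x=2 → posterior Dirichlet(9/4, 9/2, 11/3, 7/5)
obs 5: x=3 → posterior Dirichlet(9/4, 9/2, 11/3, 12/5)
obs 6: x=3 → posterior Dirichlet(9/4, 9/2, 11/3, 17/5)

alpha_1=9/4, alpha_2=9/2, alpha_3=11/3, alpha_4=17/5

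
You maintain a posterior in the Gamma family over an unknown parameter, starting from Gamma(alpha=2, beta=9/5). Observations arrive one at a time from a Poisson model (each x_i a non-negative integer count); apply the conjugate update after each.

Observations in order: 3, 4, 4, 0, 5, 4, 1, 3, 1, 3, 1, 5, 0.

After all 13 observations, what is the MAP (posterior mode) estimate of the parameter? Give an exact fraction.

obs 1: x=3 → posterior Gamma(5, 14/5)
obs 2: x=4 → posterior Gamma(9, 19/5)
obs 3: x=4 → posterior Gamma(13, 24/5)
obs 4: x=0 → posterior Gamma(13, 29/5)
obs 5: x=5 → posterior Gamma(18, 34/5)
obs 6: x=4 → posterior Gamma(22, 39/5)
obs 7: x=1 → posterior Gamma(23, 44/5)
obs 8: x=3 → posterior Gamma(26, 49/5)
obs 9: x=1 → posterior Gamma(27, 54/5)
obs 10: x=3 → posterior Gamma(30, 59/5)
obs 11: x=1 → posterior Gamma(31, 64/5)
obs 12: x=5 → posterior Gamma(36, 69/5)
obs 13: x=0 → posterior Gamma(36, 74/5)

175/74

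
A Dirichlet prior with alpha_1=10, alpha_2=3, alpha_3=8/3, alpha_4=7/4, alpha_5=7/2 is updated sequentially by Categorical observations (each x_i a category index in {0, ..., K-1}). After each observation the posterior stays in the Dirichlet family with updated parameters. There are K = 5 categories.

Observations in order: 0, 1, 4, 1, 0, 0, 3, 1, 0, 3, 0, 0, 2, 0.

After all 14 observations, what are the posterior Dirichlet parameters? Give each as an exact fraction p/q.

obs 1: x=0 → posterior Dirichlet(11, 3, 8/3, 7/4, 7/2)
obs 2: x=1 → posterior Dirichlet(11, 4, 8/3, 7/4, 7/2)
obs 3: x=4 → posterior Dirichlet(11, 4, 8/3, 7/4, 9/2)
obs 4: x=1 → posterior Dirichlet(11, 5, 8/3, 7/4, 9/2)
obs 5: x=0 → posterior Dirichlet(12, 5, 8/3, 7/4, 9/2)
obs 6: x=0 → posterior Dirichlet(13, 5, 8/3, 7/4, 9/2)
obs 7: x=3 → posterior Dirichlet(13, 5, 8/3, 11/4, 9/2)
obs 8: x=1 → posterior Dirichlet(13, 6, 8/3, 11/4, 9/2)
obs 9: x=0 → posterior Dirichlet(14, 6, 8/3, 11/4, 9/2)
obs 10: x=3 → posterior Dirichlet(14, 6, 8/3, 15/4, 9/2)
obs 11: x=0 → posterior Dirichlet(15, 6, 8/3, 15/4, 9/2)
obs 12: x=0 → posterior Dirichlet(16, 6, 8/3, 15/4, 9/2)
obs 13: x=2 → posterior Dirichlet(16, 6, 11/3, 15/4, 9/2)
obs 14: x=0 → posterior Dirichlet(17, 6, 11/3, 15/4, 9/2)

alpha_1=17, alpha_2=6, alpha_3=11/3, alpha_4=15/4, alpha_5=9/2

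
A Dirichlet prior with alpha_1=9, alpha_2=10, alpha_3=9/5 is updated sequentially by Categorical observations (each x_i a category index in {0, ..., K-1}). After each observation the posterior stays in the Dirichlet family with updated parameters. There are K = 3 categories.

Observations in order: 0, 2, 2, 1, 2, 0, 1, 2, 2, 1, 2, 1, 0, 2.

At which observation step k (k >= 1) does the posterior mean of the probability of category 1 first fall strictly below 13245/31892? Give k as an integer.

k = 6

obs 1: x=0 → posterior Dirichlet(10, 10, 9/5)
obs 2: x=2 → posterior Dirichlet(10, 10, 14/5)
obs 3: x=2 → posterior Dirichlet(10, 10, 19/5)
obs 4: x=1 → posterior Dirichlet(10, 11, 19/5)
obs 5: x=2 → posterior Dirichlet(10, 11, 24/5)
obs 6: x=0 → posterior Dirichlet(11, 11, 24/5)
obs 7: x=1 → posterior Dirichlet(11, 12, 24/5)
obs 8: x=2 → posterior Dirichlet(11, 12, 29/5)
obs 9: x=2 → posterior Dirichlet(11, 12, 34/5)
obs 10: x=1 → posterior Dirichlet(11, 13, 34/5)
obs 11: x=2 → posterior Dirichlet(11, 13, 39/5)
obs 12: x=1 → posterior Dirichlet(11, 14, 39/5)
obs 13: x=0 → posterior Dirichlet(12, 14, 39/5)
obs 14: x=2 → posterior Dirichlet(12, 14, 44/5)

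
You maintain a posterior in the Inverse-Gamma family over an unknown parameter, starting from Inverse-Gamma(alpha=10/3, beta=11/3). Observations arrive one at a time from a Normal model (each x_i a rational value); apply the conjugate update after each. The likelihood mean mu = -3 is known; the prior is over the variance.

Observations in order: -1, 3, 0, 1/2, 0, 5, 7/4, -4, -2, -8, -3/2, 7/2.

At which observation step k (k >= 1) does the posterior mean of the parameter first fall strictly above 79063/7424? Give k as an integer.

k = 6

obs 1: x=-1 → posterior Inverse-Gamma(23/6, 17/3)
obs 2: x=3 → posterior Inverse-Gamma(13/3, 71/3)
obs 3: x=0 → posterior Inverse-Gamma(29/6, 169/6)
obs 4: x=1/2 → posterior Inverse-Gamma(16/3, 823/24)
obs 5: x=0 → posterior Inverse-Gamma(35/6, 931/24)
obs 6: x=5 → posterior Inverse-Gamma(19/3, 1699/24)
obs 7: x=7/4 → posterior Inverse-Gamma(41/6, 7879/96)
obs 8: x=-4 → posterior Inverse-Gamma(22/3, 7927/96)
obs 9: x=-2 → posterior Inverse-Gamma(47/6, 7975/96)
obs 10: x=-8 → posterior Inverse-Gamma(25/3, 9175/96)
obs 11: x=-3/2 → posterior Inverse-Gamma(53/6, 9283/96)
obs 12: x=7/2 → posterior Inverse-Gamma(28/3, 11311/96)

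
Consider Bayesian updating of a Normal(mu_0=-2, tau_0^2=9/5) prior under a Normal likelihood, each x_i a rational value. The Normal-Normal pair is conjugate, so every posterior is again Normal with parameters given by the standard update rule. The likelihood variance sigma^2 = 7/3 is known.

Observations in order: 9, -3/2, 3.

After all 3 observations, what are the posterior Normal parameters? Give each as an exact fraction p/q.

mu_0=427/232, tau_0^2=63/116

obs 1: x=9 → posterior Normal(173/62, 63/62)
obs 2: x=-3/2 → posterior Normal(265/178, 63/89)
obs 3: x=3 → posterior Normal(427/232, 63/116)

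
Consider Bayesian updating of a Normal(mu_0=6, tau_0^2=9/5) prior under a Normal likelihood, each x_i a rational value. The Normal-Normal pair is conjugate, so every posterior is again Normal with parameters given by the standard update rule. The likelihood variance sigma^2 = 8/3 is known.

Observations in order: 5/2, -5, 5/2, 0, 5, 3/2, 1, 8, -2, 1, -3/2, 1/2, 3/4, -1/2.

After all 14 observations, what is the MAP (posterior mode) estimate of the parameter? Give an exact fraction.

2445/1672

obs 1: x=5/2 → posterior Normal(615/134, 72/67)
obs 2: x=-5 → posterior Normal(345/188, 36/47)
obs 3: x=5/2 → posterior Normal(240/121, 72/121)
obs 4: x=0 → posterior Normal(60/37, 18/37)
obs 5: x=5 → posterior Normal(15/7, 72/175)
obs 6: x=3/2 → posterior Normal(831/404, 36/101)
obs 7: x=1 → posterior Normal(885/458, 72/229)
obs 8: x=8 → posterior Normal(1317/512, 9/32)
obs 9: x=-2 → posterior Normal(1209/566, 72/283)
obs 10: x=1 → posterior Normal(1263/620, 36/155)
obs 11: x=-3/2 → posterior Normal(591/337, 72/337)
obs 12: x=1/2 → posterior Normal(93/56, 18/91)
obs 13: x=3/4 → posterior Normal(147/92, 72/391)
obs 14: x=-1/2 → posterior Normal(2445/1672, 36/209)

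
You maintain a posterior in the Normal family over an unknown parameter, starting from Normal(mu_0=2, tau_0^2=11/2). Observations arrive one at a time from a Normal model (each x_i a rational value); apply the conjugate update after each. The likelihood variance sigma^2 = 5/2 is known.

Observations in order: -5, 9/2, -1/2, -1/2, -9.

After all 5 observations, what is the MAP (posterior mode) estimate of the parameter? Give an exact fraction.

obs 1: x=-5 → posterior Normal(-45/16, 55/32)
obs 2: x=9/2 → posterior Normal(1/6, 55/54)
obs 3: x=-1/2 → posterior Normal(-1/38, 55/76)
obs 4: x=-1/2 → posterior Normal(-13/98, 55/98)
obs 5: x=-9 → posterior Normal(-211/120, 11/24)

-211/120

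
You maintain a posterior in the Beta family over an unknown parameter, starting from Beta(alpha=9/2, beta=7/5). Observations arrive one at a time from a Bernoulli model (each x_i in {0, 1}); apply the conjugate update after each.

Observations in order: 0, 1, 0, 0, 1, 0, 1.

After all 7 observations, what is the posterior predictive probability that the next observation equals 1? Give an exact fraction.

25/43

obs 1: x=0 → posterior Beta(9/2, 12/5)
obs 2: x=1 → posterior Beta(11/2, 12/5)
obs 3: x=0 → posterior Beta(11/2, 17/5)
obs 4: x=0 → posterior Beta(11/2, 22/5)
obs 5: x=1 → posterior Beta(13/2, 22/5)
obs 6: x=0 → posterior Beta(13/2, 27/5)
obs 7: x=1 → posterior Beta(15/2, 27/5)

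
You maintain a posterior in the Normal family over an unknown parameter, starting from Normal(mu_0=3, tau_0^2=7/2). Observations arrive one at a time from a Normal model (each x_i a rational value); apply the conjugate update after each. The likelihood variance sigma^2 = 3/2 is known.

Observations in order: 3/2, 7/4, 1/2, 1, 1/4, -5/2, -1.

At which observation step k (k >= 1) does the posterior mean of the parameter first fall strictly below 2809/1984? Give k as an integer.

obs 1: x=3/2 → posterior Normal(39/20, 21/20)
obs 2: x=7/4 → posterior Normal(127/68, 21/34)
obs 3: x=1/2 → posterior Normal(47/32, 7/16)
obs 4: x=1 → posterior Normal(169/124, 21/62)
obs 5: x=1/4 → posterior Normal(22/19, 21/76)
obs 6: x=-5/2 → posterior Normal(53/90, 7/30)
obs 7: x=-1 → posterior Normal(3/8, 21/104)

k = 4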